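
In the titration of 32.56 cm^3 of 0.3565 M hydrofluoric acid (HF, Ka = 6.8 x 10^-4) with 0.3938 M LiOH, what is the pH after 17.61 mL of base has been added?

Initial n(HF) = 0.3565 x 0.03256 = 0.01161 mol.
n(LiOH) added = 0.3938 x 0.01761 = 0.006935 mol, converting that many moles of HF to F-.
Remaining n(HF) = 0.004673 mol; n(F-) = 0.006935 mol.
By Henderson-Hasselbalch, pH = pKa + log([A^-]/[HA]) = 3.17 + log(0.006935/0.004673) = 3.17 + (+0.17) = 3.34.

3.34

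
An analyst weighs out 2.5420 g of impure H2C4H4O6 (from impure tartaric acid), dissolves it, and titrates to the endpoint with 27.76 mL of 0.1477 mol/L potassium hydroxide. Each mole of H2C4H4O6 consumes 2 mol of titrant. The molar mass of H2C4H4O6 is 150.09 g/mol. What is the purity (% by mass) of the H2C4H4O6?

12.1%

n(KOH) = 0.1477 x 0.02776 = 0.004100 mol.
n(H2C4H4O6) = 0.004100 / 2 = 0.002050 mol.
mass of H2C4H4O6 = 0.002050 x 150.09 = 0.3077 g.
% purity = 0.3077 / 2.5420 x 100 = 12.1%.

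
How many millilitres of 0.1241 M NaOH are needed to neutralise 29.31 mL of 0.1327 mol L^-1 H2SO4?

62.7 mL

n(H2SO4) = 0.1327 mol/L x 0.02931 L = 0.003889 mol.
The neutralisation is 1 H2SO4 : 2 NaOH, so n(NaOH) = 0.003889 x 2/1 = 0.007779 mol.
V(NaOH) = 0.007779 / 0.1241 = 0.06268 L = 62.7 mL.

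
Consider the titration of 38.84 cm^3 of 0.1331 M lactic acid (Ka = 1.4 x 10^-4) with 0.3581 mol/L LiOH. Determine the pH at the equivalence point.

8.42

n(HC3H5O3) = 0.1331 x 0.03884 = 0.005170 mol; V(LiOH) at equivalence = 0.005170/0.3581 = 0.01444 L.
At equivalence all the acid is converted to C3H5O3-; total volume = 0.03884 + 0.01444 = 0.05328 L, so [C3H5O3-] = 0.005170/0.05328 = 0.09703 M.
Kb = Kw/Ka = 1.0e-14 / 1.4 x 10^-4 = 7.14e-11.
[OH^-] = sqrt(Kb x [C3H5O3-]) = sqrt(7.14e-11 x 0.09703) = 2.63e-6 M.
pOH = 5.58, so pH = 14.00 - 5.58 = 8.42.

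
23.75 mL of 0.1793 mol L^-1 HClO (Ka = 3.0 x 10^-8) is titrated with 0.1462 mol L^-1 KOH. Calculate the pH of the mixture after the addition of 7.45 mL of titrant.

7.06

Initial n(HClO) = 0.1793 x 0.02375 = 0.004258 mol.
n(KOH) added = 0.1462 x 0.007450 = 0.001089 mol, converting that many moles of HClO to ClO-.
Remaining n(HClO) = 0.003169 mol; n(ClO-) = 0.001089 mol.
By Henderson-Hasselbalch, pH = pKa + log([A^-]/[HA]) = 7.52 + log(0.001089/0.003169) = 7.52 + (-0.46) = 7.06.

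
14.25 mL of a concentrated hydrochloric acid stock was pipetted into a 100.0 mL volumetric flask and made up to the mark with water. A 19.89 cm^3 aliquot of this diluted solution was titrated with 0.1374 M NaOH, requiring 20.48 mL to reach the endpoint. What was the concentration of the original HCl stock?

n(NaOH) = 0.1374 x 0.02048 = 0.002814 mol.
n(HCl) in the aliquot = 0.002814 mol.
[diluted HCl] = 0.002814 / 0.01989 = 0.1415 M.
Dilution factor = 100.0/14.25 = 7.018, so [stock] = 0.1415 x 7.018 = 0.993 M.

0.993 M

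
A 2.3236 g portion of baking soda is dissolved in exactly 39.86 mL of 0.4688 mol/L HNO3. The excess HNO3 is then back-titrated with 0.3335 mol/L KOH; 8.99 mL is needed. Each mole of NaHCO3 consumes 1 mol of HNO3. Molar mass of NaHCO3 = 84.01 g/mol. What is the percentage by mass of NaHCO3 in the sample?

56.7%

Total n(HNO3) added = 0.4688 x 0.03986 = 0.01869 mol.
n(KOH) used = 0.3335 x 0.008990 = 0.002998 mol, which equals the excess n(HNO3).
So n(HNO3) consumed by the sample = 0.01869 - 0.002998 = 0.01569 mol.
n(NaHCO3) = 0.01569 / 1 = 0.01569 mol.
mass NaHCO3 = 0.01569 x 84.01 = 1.318 g, so %NaHCO3 = 1.318/2.3236 x 100 = 56.7%.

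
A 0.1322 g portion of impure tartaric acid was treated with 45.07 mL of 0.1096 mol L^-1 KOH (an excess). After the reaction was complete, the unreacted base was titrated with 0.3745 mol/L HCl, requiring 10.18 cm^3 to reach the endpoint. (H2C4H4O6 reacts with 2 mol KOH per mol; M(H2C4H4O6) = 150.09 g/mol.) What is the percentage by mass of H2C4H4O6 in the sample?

64.0%

Total n(KOH) added = 0.1096 x 0.04507 = 0.004940 mol.
n(HCl) used = 0.3745 x 0.01018 = 0.003812 mol, which equals the excess n(KOH).
So n(KOH) consumed by the sample = 0.004940 - 0.003812 = 0.001127 mol.
n(H2C4H4O6) = 0.001127 / 2 = 0.0005636 mol.
mass H2C4H4O6 = 0.0005636 x 150.09 = 0.08460 g, so %H2C4H4O6 = 0.08460/0.1322 x 100 = 64.0%.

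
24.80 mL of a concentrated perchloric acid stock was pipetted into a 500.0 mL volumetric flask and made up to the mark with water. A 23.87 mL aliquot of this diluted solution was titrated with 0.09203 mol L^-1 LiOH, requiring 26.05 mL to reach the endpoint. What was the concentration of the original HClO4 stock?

n(LiOH) = 0.09203 x 0.02605 = 0.002397 mol.
n(HClO4) in the aliquot = 0.002397 mol.
[diluted HClO4] = 0.002397 / 0.02387 = 0.1004 M.
Dilution factor = 500.0/24.80 = 20.16, so [stock] = 0.1004 x 20.16 = 2.02 M.

2.02 M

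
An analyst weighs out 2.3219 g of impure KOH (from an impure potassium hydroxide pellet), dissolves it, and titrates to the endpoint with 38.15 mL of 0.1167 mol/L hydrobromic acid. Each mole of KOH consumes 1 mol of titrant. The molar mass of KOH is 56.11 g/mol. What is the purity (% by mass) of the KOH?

n(HBr) = 0.1167 x 0.03815 = 0.004452 mol.
n(KOH) = 0.004452 / 1 = 0.004452 mol.
mass of KOH = 0.004452 x 56.11 = 0.2498 g.
% purity = 0.2498 / 2.3219 x 100 = 10.8%.

10.8%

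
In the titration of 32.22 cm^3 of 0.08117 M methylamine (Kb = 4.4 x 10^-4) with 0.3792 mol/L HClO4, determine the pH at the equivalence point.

5.91

n(CH3NH2) = 0.08117 x 0.03222 = 0.002615 mol; V(HClO4) at equivalence = 0.002615/0.3792 = 0.006897 L.
At equivalence the base is fully converted to CH3NH3+; total volume = 0.03912 L, so [CH3NH3+] = 0.002615/0.03912 = 0.06686 M.
Ka(CH3NH3+) = Kw/Kb = 1.0e-14 / 4.4 x 10^-4 = 2.27e-11.
[H^+] = sqrt(Ka x [CH3NH3+]) = sqrt(2.27e-11 x 0.06686) = 1.23e-6 M.
pH = -log(1.23e-6) = 5.91.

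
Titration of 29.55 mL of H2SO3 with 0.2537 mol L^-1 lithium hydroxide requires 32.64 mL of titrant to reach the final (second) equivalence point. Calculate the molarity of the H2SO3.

0.140 M

n(LiOH) = 0.2537 x 0.03264 = 0.008281 mol.
At the final (second) equivalence point, 2 mol OH^- react per mol H2SO3, so n(H2SO3) = 0.008281 / 2 = 0.004140 mol.
[H2SO3] = 0.004140 / 0.02955 L = 0.140 M.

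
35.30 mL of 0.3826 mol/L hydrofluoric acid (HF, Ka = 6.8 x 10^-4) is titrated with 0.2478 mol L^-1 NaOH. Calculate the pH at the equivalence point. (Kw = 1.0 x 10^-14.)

8.17

n(HF) = 0.3826 x 0.03530 = 0.01351 mol; V(NaOH) at equivalence = 0.01351/0.2478 = 0.05450 L.
At equivalence all the acid is converted to F-; total volume = 0.03530 + 0.05450 = 0.08980 L, so [F-] = 0.01351/0.08980 = 0.1504 M.
Kb = Kw/Ka = 1.0e-14 / 6.8 x 10^-4 = 1.47e-11.
[OH^-] = sqrt(Kb x [F-]) = sqrt(1.47e-11 x 0.1504) = 1.49e-6 M.
pOH = 5.83, so pH = 14.00 - 5.83 = 8.17.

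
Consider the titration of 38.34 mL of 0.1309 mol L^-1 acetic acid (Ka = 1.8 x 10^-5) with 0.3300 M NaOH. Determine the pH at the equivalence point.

8.86

n(CH3COOH) = 0.1309 x 0.03834 = 0.005019 mol; V(NaOH) at equivalence = 0.005019/0.3300 = 0.01521 L.
At equivalence all the acid is converted to CH3COO-; total volume = 0.03834 + 0.01521 = 0.05355 L, so [CH3COO-] = 0.005019/0.05355 = 0.09372 M.
Kb = Kw/Ka = 1.0e-14 / 1.8 x 10^-5 = 5.56e-10.
[OH^-] = sqrt(Kb x [CH3COO-]) = sqrt(5.56e-10 x 0.09372) = 7.22e-6 M.
pOH = 5.14, so pH = 14.00 - 5.14 = 8.86.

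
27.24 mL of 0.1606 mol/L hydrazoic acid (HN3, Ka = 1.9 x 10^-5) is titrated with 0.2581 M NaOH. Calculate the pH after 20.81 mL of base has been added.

n(acid) = 0.1606 x 0.02724 = 0.004375 mol; n(NaOH) added = 0.2581 x 0.02081 = 0.005371 mol.
Base is in excess by 0.005371 - 0.004375 = 0.0009963 mol in a total volume of 0.04805 L.
[OH^-] = 0.0009963/0.04805 = 0.02074 M, so pOH = 1.68 and pH = 14.00 - 1.68 = 12.32.

12.32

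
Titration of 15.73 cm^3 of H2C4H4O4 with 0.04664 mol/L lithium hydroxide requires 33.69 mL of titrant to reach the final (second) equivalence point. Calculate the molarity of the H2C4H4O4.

n(LiOH) = 0.04664 x 0.03369 = 0.001571 mol.
At the final (second) equivalence point, 2 mol OH^- react per mol H2C4H4O4, so n(H2C4H4O4) = 0.001571 / 2 = 0.0007857 mol.
[H2C4H4O4] = 0.0007857 / 0.01573 L = 0.0499 M.

0.0499 M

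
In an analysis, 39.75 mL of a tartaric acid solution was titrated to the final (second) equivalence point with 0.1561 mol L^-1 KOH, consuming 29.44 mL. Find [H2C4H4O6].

0.0578 M

n(KOH) = 0.1561 x 0.02944 = 0.004596 mol.
At the final (second) equivalence point, 2 mol OH^- react per mol H2C4H4O6, so n(H2C4H4O6) = 0.004596 / 2 = 0.002298 mol.
[H2C4H4O6] = 0.002298 / 0.03975 L = 0.0578 M.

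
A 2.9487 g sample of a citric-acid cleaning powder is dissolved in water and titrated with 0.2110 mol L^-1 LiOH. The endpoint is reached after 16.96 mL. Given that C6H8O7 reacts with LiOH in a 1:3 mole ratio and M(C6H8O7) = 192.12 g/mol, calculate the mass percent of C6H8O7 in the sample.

7.77%

n(LiOH) = 0.2110 x 0.01696 = 0.003579 mol.
n(C6H8O7) = 0.003579 / 3 = 0.001193 mol.
mass of C6H8O7 = 0.001193 x 192.12 = 0.2292 g.
% purity = 0.2292 / 2.9487 x 100 = 7.77%.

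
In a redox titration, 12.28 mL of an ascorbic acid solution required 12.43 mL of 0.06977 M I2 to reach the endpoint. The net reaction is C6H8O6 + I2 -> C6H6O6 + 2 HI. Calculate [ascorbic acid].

0.0706 M

n(I2) = 0.06977 x 0.01243 = 0.0008672 mol.
From the balanced equation, 1 mol I2 reacts with 1 mol ascorbic acid, so n(ascorbic acid) = 0.0008672 x 1/1 = 0.0008672 mol.
[ascorbic acid] = 0.0008672 / 0.01228 L = 0.0706 M.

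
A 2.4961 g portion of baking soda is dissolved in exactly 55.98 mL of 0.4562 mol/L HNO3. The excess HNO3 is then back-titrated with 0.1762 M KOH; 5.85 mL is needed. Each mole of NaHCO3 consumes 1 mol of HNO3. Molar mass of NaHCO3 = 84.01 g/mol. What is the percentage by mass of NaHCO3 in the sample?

82.5%

Total n(HNO3) added = 0.4562 x 0.05598 = 0.02554 mol.
n(KOH) used = 0.1762 x 0.005850 = 0.001031 mol, which equals the excess n(HNO3).
So n(HNO3) consumed by the sample = 0.02554 - 0.001031 = 0.02451 mol.
n(NaHCO3) = 0.02451 / 1 = 0.02451 mol.
mass NaHCO3 = 0.02451 x 84.01 = 2.059 g, so %NaHCO3 = 2.059/2.4961 x 100 = 82.5%.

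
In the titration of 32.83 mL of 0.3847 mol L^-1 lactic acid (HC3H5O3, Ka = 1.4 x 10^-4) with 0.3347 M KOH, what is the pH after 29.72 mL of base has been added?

Initial n(HC3H5O3) = 0.3847 x 0.03283 = 0.01263 mol.
n(KOH) added = 0.3347 x 0.02972 = 0.009947 mol, converting that many moles of HC3H5O3 to C3H5O3-.
Remaining n(HC3H5O3) = 0.002682 mol; n(C3H5O3-) = 0.009947 mol.
By Henderson-Hasselbalch, pH = pKa + log([A^-]/[HA]) = 3.85 + log(0.009947/0.002682) = 3.85 + (+0.57) = 4.42.

4.42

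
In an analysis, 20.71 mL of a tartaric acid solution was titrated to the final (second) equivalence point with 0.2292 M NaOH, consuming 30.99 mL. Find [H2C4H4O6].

0.171 M

n(NaOH) = 0.2292 x 0.03099 = 0.007103 mol.
At the final (second) equivalence point, 2 mol OH^- react per mol H2C4H4O6, so n(H2C4H4O6) = 0.007103 / 2 = 0.003551 mol.
[H2C4H4O6] = 0.003551 / 0.02071 L = 0.171 M.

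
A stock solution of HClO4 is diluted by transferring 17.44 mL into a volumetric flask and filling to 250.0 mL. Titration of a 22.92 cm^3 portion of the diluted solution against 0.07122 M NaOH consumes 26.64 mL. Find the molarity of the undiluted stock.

n(NaOH) = 0.07122 x 0.02664 = 0.001897 mol.
n(HClO4) in the aliquot = 0.001897 mol.
[diluted HClO4] = 0.001897 / 0.02292 = 0.08278 M.
Dilution factor = 250.0/17.44 = 14.33, so [stock] = 0.08278 x 14.33 = 1.19 M.

1.19 M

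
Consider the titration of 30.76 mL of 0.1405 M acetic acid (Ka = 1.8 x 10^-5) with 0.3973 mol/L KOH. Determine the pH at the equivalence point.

8.88

n(CH3COOH) = 0.1405 x 0.03076 = 0.004322 mol; V(KOH) at equivalence = 0.004322/0.3973 = 0.01088 L.
At equivalence all the acid is converted to CH3COO-; total volume = 0.03076 + 0.01088 = 0.04164 L, so [CH3COO-] = 0.004322/0.04164 = 0.1038 M.
Kb = Kw/Ka = 1.0e-14 / 1.8 x 10^-5 = 5.56e-10.
[OH^-] = sqrt(Kb x [CH3COO-]) = sqrt(5.56e-10 x 0.1038) = 7.59e-6 M.
pOH = 5.12, so pH = 14.00 - 5.12 = 8.88.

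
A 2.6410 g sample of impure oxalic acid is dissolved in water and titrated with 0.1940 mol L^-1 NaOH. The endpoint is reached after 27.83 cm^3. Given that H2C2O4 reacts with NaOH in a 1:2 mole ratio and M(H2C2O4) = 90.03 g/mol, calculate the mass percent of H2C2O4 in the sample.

n(NaOH) = 0.1940 x 0.02783 = 0.005399 mol.
n(H2C2O4) = 0.005399 / 2 = 0.002700 mol.
mass of H2C2O4 = 0.002700 x 90.03 = 0.2430 g.
% purity = 0.2430 / 2.6410 x 100 = 9.20%.

9.20%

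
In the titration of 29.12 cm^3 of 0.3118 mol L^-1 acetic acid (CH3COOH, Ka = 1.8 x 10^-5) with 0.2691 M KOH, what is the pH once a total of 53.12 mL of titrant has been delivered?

n(acid) = 0.3118 x 0.02912 = 0.009080 mol; n(KOH) added = 0.2691 x 0.05312 = 0.01429 mol.
Base is in excess by 0.01429 - 0.009080 = 0.005215 mol in a total volume of 0.08224 L.
[OH^-] = 0.005215/0.08224 = 0.06341 M, so pOH = 1.20 and pH = 14.00 - 1.20 = 12.80.

12.80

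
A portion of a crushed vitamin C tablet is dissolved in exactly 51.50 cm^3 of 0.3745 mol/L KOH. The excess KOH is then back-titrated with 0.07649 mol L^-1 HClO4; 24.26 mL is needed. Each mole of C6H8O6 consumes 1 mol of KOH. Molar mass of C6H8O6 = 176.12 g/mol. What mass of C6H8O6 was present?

Total n(KOH) added = 0.3745 x 0.05150 = 0.01929 mol.
n(HClO4) used = 0.07649 x 0.02426 = 0.001856 mol, which equals the excess n(KOH).
So n(KOH) consumed by the sample = 0.01929 - 0.001856 = 0.01743 mol.
n(C6H8O6) = 0.01743 / 1 = 0.01743 mol.
mass = 0.01743 mol x 176.12 g/mol = 3.07 g.

3.07 g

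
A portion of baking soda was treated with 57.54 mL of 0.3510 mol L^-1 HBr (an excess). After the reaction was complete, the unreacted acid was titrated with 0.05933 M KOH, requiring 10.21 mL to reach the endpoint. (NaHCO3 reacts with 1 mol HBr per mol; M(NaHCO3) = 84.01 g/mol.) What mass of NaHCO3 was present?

Total n(HBr) added = 0.3510 x 0.05754 = 0.02020 mol.
n(KOH) used = 0.05933 x 0.01021 = 0.0006058 mol, which equals the excess n(HBr).
So n(HBr) consumed by the sample = 0.02020 - 0.0006058 = 0.01959 mol.
n(NaHCO3) = 0.01959 / 1 = 0.01959 mol.
mass = 0.01959 mol x 84.01 g/mol = 1.65 g.

1.65 g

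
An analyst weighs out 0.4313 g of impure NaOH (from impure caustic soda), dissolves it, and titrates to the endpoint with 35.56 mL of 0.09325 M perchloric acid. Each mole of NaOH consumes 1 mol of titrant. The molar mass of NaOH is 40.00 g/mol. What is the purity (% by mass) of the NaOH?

n(HClO4) = 0.09325 x 0.03556 = 0.003316 mol.
n(NaOH) = 0.003316 / 1 = 0.003316 mol.
mass of NaOH = 0.003316 x 40.00 = 0.1326 g.
% purity = 0.1326 / 0.4313 x 100 = 30.8%.

30.8%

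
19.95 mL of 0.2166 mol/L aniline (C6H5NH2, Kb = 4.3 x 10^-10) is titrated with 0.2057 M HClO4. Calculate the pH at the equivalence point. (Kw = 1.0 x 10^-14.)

n(C6H5NH2) = 0.2166 x 0.01995 = 0.004321 mol; V(HClO4) at equivalence = 0.004321/0.2057 = 0.02101 L.
At equivalence the base is fully converted to C6H5NH3+; total volume = 0.04096 L, so [C6H5NH3+] = 0.004321/0.04096 = 0.1055 M.
Ka(C6H5NH3+) = Kw/Kb = 1.0e-14 / 4.3 x 10^-10 = 2.33e-5.
[H^+] = sqrt(Ka x [C6H5NH3+]) = sqrt(2.33e-5 x 0.1055) = 0.00157 M.
pH = -log(0.00157) = 2.81.

2.81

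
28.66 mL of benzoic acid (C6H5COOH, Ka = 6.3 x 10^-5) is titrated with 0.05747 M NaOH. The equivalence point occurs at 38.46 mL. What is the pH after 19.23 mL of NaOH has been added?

19.23 mL is exactly half the equivalence volume (38.46/2), i.e. the half-equivalence point.
There, n(HA) = n(A^-), so pH = pKa = -log(6.3 x 10^-5) = 4.20.

4.20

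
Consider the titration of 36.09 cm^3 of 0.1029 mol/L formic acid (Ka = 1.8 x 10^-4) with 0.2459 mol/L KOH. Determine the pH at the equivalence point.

8.30

n(HCOOH) = 0.1029 x 0.03609 = 0.003714 mol; V(KOH) at equivalence = 0.003714/0.2459 = 0.01510 L.
At equivalence all the acid is converted to HCOO-; total volume = 0.03609 + 0.01510 = 0.05119 L, so [HCOO-] = 0.003714/0.05119 = 0.07254 M.
Kb = Kw/Ka = 1.0e-14 / 1.8 x 10^-4 = 5.56e-11.
[OH^-] = sqrt(Kb x [HCOO-]) = sqrt(5.56e-11 x 0.07254) = 2.01e-6 M.
pOH = 5.70, so pH = 14.00 - 5.70 = 8.30.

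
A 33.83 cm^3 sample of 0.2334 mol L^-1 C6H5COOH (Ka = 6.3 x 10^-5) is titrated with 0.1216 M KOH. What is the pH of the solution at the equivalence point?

n(C6H5COOH) = 0.2334 x 0.03383 = 0.007896 mol; V(KOH) at equivalence = 0.007896/0.1216 = 0.06493 L.
At equivalence all the acid is converted to C6H5COO-; total volume = 0.03383 + 0.06493 = 0.09876 L, so [C6H5COO-] = 0.007896/0.09876 = 0.07995 M.
Kb = Kw/Ka = 1.0e-14 / 6.3 x 10^-5 = 1.59e-10.
[OH^-] = sqrt(Kb x [C6H5COO-]) = sqrt(1.59e-10 x 0.07995) = 3.56e-6 M.
pOH = 5.45, so pH = 14.00 - 5.45 = 8.55.

8.55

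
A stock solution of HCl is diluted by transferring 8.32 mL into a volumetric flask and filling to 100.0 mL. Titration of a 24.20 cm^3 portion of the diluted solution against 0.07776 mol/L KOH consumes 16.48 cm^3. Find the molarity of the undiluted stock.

0.636 M

n(KOH) = 0.07776 x 0.01648 = 0.001281 mol.
n(HCl) in the aliquot = 0.001281 mol.
[diluted HCl] = 0.001281 / 0.02420 = 0.05295 M.
Dilution factor = 100.0/8.320 = 12.02, so [stock] = 0.05295 x 12.02 = 0.636 M.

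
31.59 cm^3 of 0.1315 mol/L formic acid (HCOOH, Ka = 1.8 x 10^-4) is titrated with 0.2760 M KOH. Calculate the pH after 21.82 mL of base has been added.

12.54

n(acid) = 0.1315 x 0.03159 = 0.004154 mol; n(KOH) added = 0.2760 x 0.02182 = 0.006022 mol.
Base is in excess by 0.006022 - 0.004154 = 0.001868 mol in a total volume of 0.05341 L.
[OH^-] = 0.001868/0.05341 = 0.03498 M, so pOH = 1.46 and pH = 14.00 - 1.46 = 12.54.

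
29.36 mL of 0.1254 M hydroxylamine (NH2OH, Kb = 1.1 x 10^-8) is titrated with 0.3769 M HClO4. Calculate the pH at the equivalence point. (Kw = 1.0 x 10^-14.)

n(NH2OH) = 0.1254 x 0.02936 = 0.003682 mol; V(HClO4) at equivalence = 0.003682/0.3769 = 0.009768 L.
At equivalence the base is fully converted to NH3OH+; total volume = 0.03913 L, so [NH3OH+] = 0.003682/0.03913 = 0.09409 M.
Ka(NH3OH+) = Kw/Kb = 1.0e-14 / 1.1 x 10^-8 = 9.09e-7.
[H^+] = sqrt(Ka x [NH3OH+]) = sqrt(9.09e-7 x 0.09409) = 0.000292 M.
pH = -log(0.000292) = 3.53.

3.53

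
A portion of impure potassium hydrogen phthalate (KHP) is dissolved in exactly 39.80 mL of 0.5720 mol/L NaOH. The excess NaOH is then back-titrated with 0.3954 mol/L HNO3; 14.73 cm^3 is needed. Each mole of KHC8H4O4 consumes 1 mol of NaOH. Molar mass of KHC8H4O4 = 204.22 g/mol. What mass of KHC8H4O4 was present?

Total n(NaOH) added = 0.5720 x 0.03980 = 0.02277 mol.
n(HNO3) used = 0.3954 x 0.01473 = 0.005824 mol, which equals the excess n(NaOH).
So n(NaOH) consumed by the sample = 0.02277 - 0.005824 = 0.01694 mol.
n(KHC8H4O4) = 0.01694 / 1 = 0.01694 mol.
mass = 0.01694 mol x 204.22 g/mol = 3.46 g.

3.46 g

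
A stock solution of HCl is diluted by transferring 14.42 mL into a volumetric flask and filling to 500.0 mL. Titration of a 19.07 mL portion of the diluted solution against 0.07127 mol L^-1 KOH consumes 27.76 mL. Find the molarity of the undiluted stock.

n(KOH) = 0.07127 x 0.02776 = 0.001978 mol.
n(HCl) in the aliquot = 0.001978 mol.
[diluted HCl] = 0.001978 / 0.01907 = 0.1037 M.
Dilution factor = 500.0/14.42 = 34.67, so [stock] = 0.1037 x 34.67 = 3.60 M.

3.60 M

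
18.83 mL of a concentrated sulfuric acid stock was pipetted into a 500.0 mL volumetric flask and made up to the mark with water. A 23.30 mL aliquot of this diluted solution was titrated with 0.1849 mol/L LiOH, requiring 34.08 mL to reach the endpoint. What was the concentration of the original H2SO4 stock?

3.59 M

n(LiOH) = 0.1849 x 0.03408 = 0.006301 mol.
n(H2SO4) in the aliquot = 0.006301 x 1/2 = 0.003151 mol.
[diluted H2SO4] = 0.003151 / 0.02330 = 0.1352 M.
Dilution factor = 500.0/18.83 = 26.55, so [stock] = 0.1352 x 26.55 = 3.59 M.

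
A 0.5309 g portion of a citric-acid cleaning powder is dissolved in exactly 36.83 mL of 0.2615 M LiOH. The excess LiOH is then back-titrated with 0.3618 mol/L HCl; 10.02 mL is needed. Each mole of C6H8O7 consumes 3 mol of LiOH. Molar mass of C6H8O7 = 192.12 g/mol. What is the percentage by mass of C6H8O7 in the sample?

72.4%

Total n(LiOH) added = 0.2615 x 0.03683 = 0.009631 mol.
n(HCl) used = 0.3618 x 0.01002 = 0.003625 mol, which equals the excess n(LiOH).
So n(LiOH) consumed by the sample = 0.009631 - 0.003625 = 0.006006 mol.
n(C6H8O7) = 0.006006 / 3 = 0.002002 mol.
mass C6H8O7 = 0.002002 x 192.12 = 0.3846 g, so %C6H8O7 = 0.3846/0.5309 x 100 = 72.4%.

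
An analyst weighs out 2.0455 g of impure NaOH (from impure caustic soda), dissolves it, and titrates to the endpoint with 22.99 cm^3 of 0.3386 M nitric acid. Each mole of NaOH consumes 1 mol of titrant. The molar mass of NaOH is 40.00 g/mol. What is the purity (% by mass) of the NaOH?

n(HNO3) = 0.3386 x 0.02299 = 0.007784 mol.
n(NaOH) = 0.007784 / 1 = 0.007784 mol.
mass of NaOH = 0.007784 x 40.00 = 0.3114 g.
% purity = 0.3114 / 2.0455 x 100 = 15.2%.

15.2%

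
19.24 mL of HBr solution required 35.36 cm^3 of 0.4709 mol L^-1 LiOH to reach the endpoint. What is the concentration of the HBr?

0.865 M

n(LiOH) delivered = 0.4709 x 0.03536 = 0.01665 mol.
For a 1:1 reaction, n(HBr) = 0.01665 mol.
[HBr] = 0.01665 mol / 0.01924 L = 0.865 M.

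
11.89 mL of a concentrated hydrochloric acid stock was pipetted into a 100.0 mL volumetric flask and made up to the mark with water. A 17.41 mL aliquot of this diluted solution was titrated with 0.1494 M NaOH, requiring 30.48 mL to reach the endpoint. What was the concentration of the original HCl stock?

n(NaOH) = 0.1494 x 0.03048 = 0.004554 mol.
n(HCl) in the aliquot = 0.004554 mol.
[diluted HCl] = 0.004554 / 0.01741 = 0.2616 M.
Dilution factor = 100.0/11.89 = 8.410, so [stock] = 0.2616 x 8.410 = 2.20 M.

2.20 M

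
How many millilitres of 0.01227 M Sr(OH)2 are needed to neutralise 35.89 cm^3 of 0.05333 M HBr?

78.0 mL

n(HBr) = 0.05333 mol/L x 0.03589 L = 0.001914 mol.
The neutralisation is 2 HBr : 1 Sr(OH)2, so n(Sr(OH)2) = 0.001914 x 1/2 = 0.0009570 mol.
V(Sr(OH)2) = 0.0009570 / 0.01227 = 0.07800 L = 78.0 mL.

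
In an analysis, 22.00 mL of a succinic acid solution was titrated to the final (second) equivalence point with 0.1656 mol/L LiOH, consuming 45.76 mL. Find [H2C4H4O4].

0.172 M

n(LiOH) = 0.1656 x 0.04576 = 0.007578 mol.
At the final (second) equivalence point, 2 mol OH^- react per mol H2C4H4O4, so n(H2C4H4O4) = 0.007578 / 2 = 0.003789 mol.
[H2C4H4O4] = 0.003789 / 0.02200 L = 0.172 M.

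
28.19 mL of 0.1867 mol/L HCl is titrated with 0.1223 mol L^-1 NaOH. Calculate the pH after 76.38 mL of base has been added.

n(acid) = 0.1867 x 0.02819 = 0.005263 mol; n(NaOH) added = 0.1223 x 0.07638 = 0.009341 mol.
Base is in excess by 0.009341 - 0.005263 = 0.004078 mol in a total volume of 0.1046 L.
[OH^-] = 0.004078/0.1046 = 0.03900 M, so pOH = 1.41 and pH = 14.00 - 1.41 = 12.59.

12.59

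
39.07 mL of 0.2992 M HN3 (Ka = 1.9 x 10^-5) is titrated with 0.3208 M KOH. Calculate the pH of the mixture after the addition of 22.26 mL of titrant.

Initial n(HN3) = 0.2992 x 0.03907 = 0.01169 mol.
n(KOH) added = 0.3208 x 0.02226 = 0.007141 mol, converting that many moles of HN3 to N3-.
Remaining n(HN3) = 0.004549 mol; n(N3-) = 0.007141 mol.
By Henderson-Hasselbalch, pH = pKa + log([A^-]/[HA]) = 4.72 + log(0.007141/0.004549) = 4.72 + (+0.20) = 4.92.

4.92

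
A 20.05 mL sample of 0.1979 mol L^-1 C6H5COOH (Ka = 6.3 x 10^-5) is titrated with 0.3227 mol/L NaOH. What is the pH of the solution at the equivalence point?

8.64

n(C6H5COOH) = 0.1979 x 0.02005 = 0.003968 mol; V(NaOH) at equivalence = 0.003968/0.3227 = 0.01230 L.
At equivalence all the acid is converted to C6H5COO-; total volume = 0.02005 + 0.01230 = 0.03235 L, so [C6H5COO-] = 0.003968/0.03235 = 0.1227 M.
Kb = Kw/Ka = 1.0e-14 / 6.3 x 10^-5 = 1.59e-10.
[OH^-] = sqrt(Kb x [C6H5COO-]) = sqrt(1.59e-10 x 0.1227) = 4.41e-6 M.
pOH = 5.36, so pH = 14.00 - 5.36 = 8.64.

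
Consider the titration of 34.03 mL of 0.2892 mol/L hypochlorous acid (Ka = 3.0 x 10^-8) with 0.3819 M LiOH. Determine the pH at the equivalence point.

n(HClO) = 0.2892 x 0.03403 = 0.009841 mol; V(LiOH) at equivalence = 0.009841/0.3819 = 0.02577 L.
At equivalence all the acid is converted to ClO-; total volume = 0.03403 + 0.02577 = 0.05980 L, so [ClO-] = 0.009841/0.05980 = 0.1646 M.
Kb = Kw/Ka = 1.0e-14 / 3.0 x 10^-8 = 3.33e-7.
[OH^-] = sqrt(Kb x [ClO-]) = sqrt(3.33e-7 x 0.1646) = 0.000234 M.
pOH = 3.63, so pH = 14.00 - 3.63 = 10.37.

10.37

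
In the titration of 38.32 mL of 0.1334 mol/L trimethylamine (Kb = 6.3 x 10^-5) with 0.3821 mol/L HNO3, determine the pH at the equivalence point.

n((CH3)3N) = 0.1334 x 0.03832 = 0.005112 mol; V(HNO3) at equivalence = 0.005112/0.3821 = 0.01338 L.
At equivalence the base is fully converted to (CH3)3NH+; total volume = 0.05170 L, so [(CH3)3NH+] = 0.005112/0.05170 = 0.09888 M.
Ka((CH3)3NH+) = Kw/Kb = 1.0e-14 / 6.3 x 10^-5 = 1.59e-10.
[H^+] = sqrt(Ka x [(CH3)3NH+]) = sqrt(1.59e-10 x 0.09888) = 3.96e-6 M.
pH = -log(3.96e-6) = 5.40.

5.40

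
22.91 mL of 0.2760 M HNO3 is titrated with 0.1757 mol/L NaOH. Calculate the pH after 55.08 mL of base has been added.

12.63

n(acid) = 0.2760 x 0.02291 = 0.006323 mol; n(NaOH) added = 0.1757 x 0.05508 = 0.009678 mol.
Base is in excess by 0.009678 - 0.006323 = 0.003354 mol in a total volume of 0.07799 L.
[OH^-] = 0.003354/0.07799 = 0.04301 M, so pOH = 1.37 and pH = 14.00 - 1.37 = 12.63.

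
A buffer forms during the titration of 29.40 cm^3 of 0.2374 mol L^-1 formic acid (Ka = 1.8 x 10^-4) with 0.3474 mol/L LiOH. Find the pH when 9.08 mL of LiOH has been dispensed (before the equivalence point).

3.66

Initial n(HCOOH) = 0.2374 x 0.02940 = 0.006980 mol.
n(LiOH) added = 0.3474 x 0.009080 = 0.003154 mol, converting that many moles of HCOOH to HCOO-.
Remaining n(HCOOH) = 0.003825 mol; n(HCOO-) = 0.003154 mol.
By Henderson-Hasselbalch, pH = pKa + log([A^-]/[HA]) = 3.74 + log(0.003154/0.003825) = 3.74 + (-0.08) = 3.66.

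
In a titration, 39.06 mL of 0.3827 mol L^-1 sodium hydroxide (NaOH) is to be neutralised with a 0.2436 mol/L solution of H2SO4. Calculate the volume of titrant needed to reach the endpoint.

30.7 mL

n(NaOH) = 0.3827 mol/L x 0.03906 L = 0.01495 mol.
The neutralisation is 2 NaOH : 1 H2SO4, so n(H2SO4) = 0.01495 x 1/2 = 0.007474 mol.
V(H2SO4) = 0.007474 / 0.2436 = 0.03068 L = 30.7 mL.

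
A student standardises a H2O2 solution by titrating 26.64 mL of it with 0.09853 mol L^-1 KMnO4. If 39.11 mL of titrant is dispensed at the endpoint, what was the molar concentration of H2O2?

0.362 M

n(KMnO4) = 0.09853 x 0.03911 = 0.003854 mol.
From the balanced equation, 2 mol KMnO4 reacts with 5 mol H2O2, so n(H2O2) = 0.003854 x 5/2 = 0.009634 mol.
[H2O2] = 0.009634 / 0.02664 L = 0.362 M.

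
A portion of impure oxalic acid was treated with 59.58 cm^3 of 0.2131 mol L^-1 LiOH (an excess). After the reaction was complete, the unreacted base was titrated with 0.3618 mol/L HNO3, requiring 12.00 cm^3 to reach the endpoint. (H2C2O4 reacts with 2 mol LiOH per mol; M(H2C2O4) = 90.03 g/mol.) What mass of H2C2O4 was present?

Total n(LiOH) added = 0.2131 x 0.05958 = 0.01270 mol.
n(HNO3) used = 0.3618 x 0.01200 = 0.004342 mol, which equals the excess n(LiOH).
So n(LiOH) consumed by the sample = 0.01270 - 0.004342 = 0.008355 mol.
n(H2C2O4) = 0.008355 / 2 = 0.004177 mol.
mass = 0.004177 mol x 90.03 g/mol = 0.376 g.

0.376 g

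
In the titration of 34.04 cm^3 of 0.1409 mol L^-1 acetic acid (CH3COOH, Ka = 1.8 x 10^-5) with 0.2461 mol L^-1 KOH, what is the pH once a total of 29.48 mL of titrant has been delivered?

12.59

n(acid) = 0.1409 x 0.03404 = 0.004796 mol; n(KOH) added = 0.2461 x 0.02948 = 0.007255 mol.
Base is in excess by 0.007255 - 0.004796 = 0.002459 mol in a total volume of 0.06352 L.
[OH^-] = 0.002459/0.06352 = 0.03871 M, so pOH = 1.41 and pH = 14.00 - 1.41 = 12.59.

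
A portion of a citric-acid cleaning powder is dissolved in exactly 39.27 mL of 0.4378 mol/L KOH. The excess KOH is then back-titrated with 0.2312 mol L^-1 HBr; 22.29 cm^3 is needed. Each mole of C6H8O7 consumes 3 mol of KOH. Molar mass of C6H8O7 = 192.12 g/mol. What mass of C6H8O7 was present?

Total n(KOH) added = 0.4378 x 0.03927 = 0.01719 mol.
n(HBr) used = 0.2312 x 0.02229 = 0.005153 mol, which equals the excess n(KOH).
So n(KOH) consumed by the sample = 0.01719 - 0.005153 = 0.01204 mol.
n(C6H8O7) = 0.01204 / 3 = 0.004013 mol.
mass = 0.004013 mol x 192.12 g/mol = 0.771 g.

0.771 g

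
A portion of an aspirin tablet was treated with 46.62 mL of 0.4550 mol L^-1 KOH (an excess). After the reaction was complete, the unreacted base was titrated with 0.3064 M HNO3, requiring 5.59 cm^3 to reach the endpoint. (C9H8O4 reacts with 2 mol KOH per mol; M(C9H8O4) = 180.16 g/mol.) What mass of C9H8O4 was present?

Total n(KOH) added = 0.4550 x 0.04662 = 0.02121 mol.
n(HNO3) used = 0.3064 x 0.005590 = 0.001713 mol, which equals the excess n(KOH).
So n(KOH) consumed by the sample = 0.02121 - 0.001713 = 0.01950 mol.
n(C9H8O4) = 0.01950 / 2 = 0.009750 mol.
mass = 0.009750 mol x 180.16 g/mol = 1.76 g.

1.76 g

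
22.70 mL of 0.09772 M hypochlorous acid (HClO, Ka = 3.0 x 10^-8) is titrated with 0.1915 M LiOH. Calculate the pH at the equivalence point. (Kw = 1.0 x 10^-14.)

n(HClO) = 0.09772 x 0.02270 = 0.002218 mol; V(LiOH) at equivalence = 0.002218/0.1915 = 0.01158 L.
At equivalence all the acid is converted to ClO-; total volume = 0.02270 + 0.01158 = 0.03428 L, so [ClO-] = 0.002218/0.03428 = 0.06470 M.
Kb = Kw/Ka = 1.0e-14 / 3.0 x 10^-8 = 3.33e-7.
[OH^-] = sqrt(Kb x [ClO-]) = sqrt(3.33e-7 x 0.06470) = 0.000147 M.
pOH = 3.83, so pH = 14.00 - 3.83 = 10.17.

10.17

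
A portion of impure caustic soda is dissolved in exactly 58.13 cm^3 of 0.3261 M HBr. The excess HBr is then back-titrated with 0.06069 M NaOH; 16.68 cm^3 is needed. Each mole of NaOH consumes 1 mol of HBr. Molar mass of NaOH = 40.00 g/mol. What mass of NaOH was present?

0.718 g

Total n(HBr) added = 0.3261 x 0.05813 = 0.01896 mol.
n(NaOH) used = 0.06069 x 0.01668 = 0.001012 mol, which equals the excess n(HBr).
So n(HBr) consumed by the sample = 0.01896 - 0.001012 = 0.01794 mol.
n(NaOH) = 0.01794 / 1 = 0.01794 mol.
mass = 0.01794 mol x 40.00 g/mol = 0.718 g.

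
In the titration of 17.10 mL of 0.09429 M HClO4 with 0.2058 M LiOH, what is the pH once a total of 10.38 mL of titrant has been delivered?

12.28

n(acid) = 0.09429 x 0.01710 = 0.001612 mol; n(LiOH) added = 0.2058 x 0.01038 = 0.002136 mol.
Base is in excess by 0.002136 - 0.001612 = 0.0005238 mol in a total volume of 0.02748 L.
[OH^-] = 0.0005238/0.02748 = 0.01906 M, so pOH = 1.72 and pH = 14.00 - 1.72 = 12.28.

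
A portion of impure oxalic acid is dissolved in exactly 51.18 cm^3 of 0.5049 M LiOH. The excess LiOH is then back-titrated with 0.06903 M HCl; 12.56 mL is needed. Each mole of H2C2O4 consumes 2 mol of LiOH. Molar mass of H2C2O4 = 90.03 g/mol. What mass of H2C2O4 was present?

Total n(LiOH) added = 0.5049 x 0.05118 = 0.02584 mol.
n(HCl) used = 0.06903 x 0.01256 = 0.0008670 mol, which equals the excess n(LiOH).
So n(LiOH) consumed by the sample = 0.02584 - 0.0008670 = 0.02497 mol.
n(H2C2O4) = 0.02497 / 2 = 0.01249 mol.
mass = 0.01249 mol x 90.03 g/mol = 1.12 g.

1.12 g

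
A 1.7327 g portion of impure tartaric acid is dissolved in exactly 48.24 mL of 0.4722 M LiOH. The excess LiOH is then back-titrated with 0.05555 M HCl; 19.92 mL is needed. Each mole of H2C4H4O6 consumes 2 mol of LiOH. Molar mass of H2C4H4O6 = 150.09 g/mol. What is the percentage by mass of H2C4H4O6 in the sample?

93.9%

Total n(LiOH) added = 0.4722 x 0.04824 = 0.02278 mol.
n(HCl) used = 0.05555 x 0.01992 = 0.001107 mol, which equals the excess n(LiOH).
So n(LiOH) consumed by the sample = 0.02278 - 0.001107 = 0.02167 mol.
n(H2C4H4O6) = 0.02167 / 2 = 0.01084 mol.
mass H2C4H4O6 = 0.01084 x 150.09 = 1.626 g, so %H2C4H4O6 = 1.626/1.7327 x 100 = 93.9%.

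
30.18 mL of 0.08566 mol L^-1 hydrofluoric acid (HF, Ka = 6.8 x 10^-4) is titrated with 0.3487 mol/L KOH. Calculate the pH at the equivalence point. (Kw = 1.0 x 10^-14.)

n(HF) = 0.08566 x 0.03018 = 0.002585 mol; V(KOH) at equivalence = 0.002585/0.3487 = 0.007414 L.
At equivalence all the acid is converted to F-; total volume = 0.03018 + 0.007414 = 0.03759 L, so [F-] = 0.002585/0.03759 = 0.06877 M.
Kb = Kw/Ka = 1.0e-14 / 6.8 x 10^-4 = 1.47e-11.
[OH^-] = sqrt(Kb x [F-]) = sqrt(1.47e-11 x 0.06877) = 1.01e-6 M.
pOH = 6.00, so pH = 14.00 - 6.00 = 8.00.

8.00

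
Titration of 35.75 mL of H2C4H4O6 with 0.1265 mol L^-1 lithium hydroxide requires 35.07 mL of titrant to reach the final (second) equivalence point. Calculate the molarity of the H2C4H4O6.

n(LiOH) = 0.1265 x 0.03507 = 0.004436 mol.
At the final (second) equivalence point, 2 mol OH^- react per mol H2C4H4O6, so n(H2C4H4O6) = 0.004436 / 2 = 0.002218 mol.
[H2C4H4O6] = 0.002218 / 0.03575 L = 0.0620 M.

0.0620 M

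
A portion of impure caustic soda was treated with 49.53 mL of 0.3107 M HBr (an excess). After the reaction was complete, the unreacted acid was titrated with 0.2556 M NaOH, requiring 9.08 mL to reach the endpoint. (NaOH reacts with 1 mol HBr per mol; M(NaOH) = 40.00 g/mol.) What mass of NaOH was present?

0.523 g

Total n(HBr) added = 0.3107 x 0.04953 = 0.01539 mol.
n(NaOH) used = 0.2556 x 0.009080 = 0.002321 mol, which equals the excess n(HBr).
So n(HBr) consumed by the sample = 0.01539 - 0.002321 = 0.01307 mol.
n(NaOH) = 0.01307 / 1 = 0.01307 mol.
mass = 0.01307 mol x 40.00 g/mol = 0.523 g.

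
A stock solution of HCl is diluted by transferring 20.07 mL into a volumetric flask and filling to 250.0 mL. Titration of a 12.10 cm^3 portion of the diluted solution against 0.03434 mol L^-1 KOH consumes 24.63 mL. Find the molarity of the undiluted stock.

n(KOH) = 0.03434 x 0.02463 = 0.0008458 mol.
n(HCl) in the aliquot = 0.0008458 mol.
[diluted HCl] = 0.0008458 / 0.01210 = 0.06990 M.
Dilution factor = 250.0/20.07 = 12.46, so [stock] = 0.06990 x 12.46 = 0.871 M.

0.871 M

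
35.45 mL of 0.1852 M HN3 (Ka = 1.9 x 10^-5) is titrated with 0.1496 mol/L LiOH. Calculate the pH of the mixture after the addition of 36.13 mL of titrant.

5.39

Initial n(HN3) = 0.1852 x 0.03545 = 0.006565 mol.
n(LiOH) added = 0.1496 x 0.03613 = 0.005405 mol, converting that many moles of HN3 to N3-.
Remaining n(HN3) = 0.001160 mol; n(N3-) = 0.005405 mol.
By Henderson-Hasselbalch, pH = pKa + log([A^-]/[HA]) = 4.72 + log(0.005405/0.001160) = 4.72 + (+0.67) = 5.39.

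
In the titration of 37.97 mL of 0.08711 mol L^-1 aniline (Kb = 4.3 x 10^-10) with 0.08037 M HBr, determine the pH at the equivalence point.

3.01

n(C6H5NH2) = 0.08711 x 0.03797 = 0.003308 mol; V(HBr) at equivalence = 0.003308/0.08037 = 0.04115 L.
At equivalence the base is fully converted to C6H5NH3+; total volume = 0.07912 L, so [C6H5NH3+] = 0.003308/0.07912 = 0.04180 M.
Ka(C6H5NH3+) = Kw/Kb = 1.0e-14 / 4.3 x 10^-10 = 2.33e-5.
[H^+] = sqrt(Ka x [C6H5NH3+]) = sqrt(2.33e-5 x 0.04180) = 0.000986 M.
pH = -log(0.000986) = 3.01.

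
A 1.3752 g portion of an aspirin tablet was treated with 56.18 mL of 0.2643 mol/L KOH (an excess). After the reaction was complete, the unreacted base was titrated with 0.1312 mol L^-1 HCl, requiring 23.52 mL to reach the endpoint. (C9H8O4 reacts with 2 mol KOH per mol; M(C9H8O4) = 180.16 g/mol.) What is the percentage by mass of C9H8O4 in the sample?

77.0%

Total n(KOH) added = 0.2643 x 0.05618 = 0.01485 mol.
n(HCl) used = 0.1312 x 0.02352 = 0.003086 mol, which equals the excess n(KOH).
So n(KOH) consumed by the sample = 0.01485 - 0.003086 = 0.01176 mol.
n(C9H8O4) = 0.01176 / 2 = 0.005881 mol.
mass C9H8O4 = 0.005881 x 180.16 = 1.060 g, so %C9H8O4 = 1.060/1.3752 x 100 = 77.0%.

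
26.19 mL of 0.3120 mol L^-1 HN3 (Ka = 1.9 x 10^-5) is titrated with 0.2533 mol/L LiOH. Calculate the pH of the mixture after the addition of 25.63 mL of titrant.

Initial n(HN3) = 0.3120 x 0.02619 = 0.008171 mol.
n(LiOH) added = 0.2533 x 0.02563 = 0.006492 mol, converting that many moles of HN3 to N3-.
Remaining n(HN3) = 0.001679 mol; n(N3-) = 0.006492 mol.
By Henderson-Hasselbalch, pH = pKa + log([A^-]/[HA]) = 4.72 + log(0.006492/0.001679) = 4.72 + (+0.59) = 5.31.

5.31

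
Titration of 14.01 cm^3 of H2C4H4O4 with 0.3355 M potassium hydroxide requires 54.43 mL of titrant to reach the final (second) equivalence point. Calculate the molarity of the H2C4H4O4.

n(KOH) = 0.3355 x 0.05443 = 0.01826 mol.
At the final (second) equivalence point, 2 mol OH^- react per mol H2C4H4O4, so n(H2C4H4O4) = 0.01826 / 2 = 0.009131 mol.
[H2C4H4O4] = 0.009131 / 0.01401 L = 0.652 M.

0.652 M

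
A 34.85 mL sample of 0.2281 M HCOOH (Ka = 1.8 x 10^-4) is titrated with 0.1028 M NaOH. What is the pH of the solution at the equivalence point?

8.30

n(HCOOH) = 0.2281 x 0.03485 = 0.007949 mol; V(NaOH) at equivalence = 0.007949/0.1028 = 0.07733 L.
At equivalence all the acid is converted to HCOO-; total volume = 0.03485 + 0.07733 = 0.1122 L, so [HCOO-] = 0.007949/0.1122 = 0.07086 M.
Kb = Kw/Ka = 1.0e-14 / 1.8 x 10^-4 = 5.56e-11.
[OH^-] = sqrt(Kb x [HCOO-]) = sqrt(5.56e-11 x 0.07086) = 1.98e-6 M.
pOH = 5.70, so pH = 14.00 - 5.70 = 8.30.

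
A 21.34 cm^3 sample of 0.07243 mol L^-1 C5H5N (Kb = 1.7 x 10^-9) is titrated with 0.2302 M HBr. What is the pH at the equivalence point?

n(C5H5N) = 0.07243 x 0.02134 = 0.001546 mol; V(HBr) at equivalence = 0.001546/0.2302 = 0.006714 L.
At equivalence the base is fully converted to C5H5NH+; total volume = 0.02805 L, so [C5H5NH+] = 0.001546/0.02805 = 0.05509 M.
Ka(C5H5NH+) = Kw/Kb = 1.0e-14 / 1.7 x 10^-9 = 5.88e-6.
[H^+] = sqrt(Ka x [C5H5NH+]) = sqrt(5.88e-6 x 0.05509) = 0.000569 M.
pH = -log(0.000569) = 3.24.

3.24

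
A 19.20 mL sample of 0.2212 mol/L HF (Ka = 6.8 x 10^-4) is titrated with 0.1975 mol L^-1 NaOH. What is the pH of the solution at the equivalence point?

n(HF) = 0.2212 x 0.01920 = 0.004247 mol; V(NaOH) at equivalence = 0.004247/0.1975 = 0.02150 L.
At equivalence all the acid is converted to F-; total volume = 0.01920 + 0.02150 = 0.04070 L, so [F-] = 0.004247/0.04070 = 0.1043 M.
Kb = Kw/Ka = 1.0e-14 / 6.8 x 10^-4 = 1.47e-11.
[OH^-] = sqrt(Kb x [F-]) = sqrt(1.47e-11 x 0.1043) = 1.24e-6 M.
pOH = 5.91, so pH = 14.00 - 5.91 = 8.09.

8.09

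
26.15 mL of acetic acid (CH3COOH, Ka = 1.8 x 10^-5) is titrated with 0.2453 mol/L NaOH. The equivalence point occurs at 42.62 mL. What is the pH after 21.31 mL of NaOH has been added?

4.74

21.31 mL is exactly half the equivalence volume (42.62/2), i.e. the half-equivalence point.
There, n(HA) = n(A^-), so pH = pKa = -log(1.8 x 10^-5) = 4.74.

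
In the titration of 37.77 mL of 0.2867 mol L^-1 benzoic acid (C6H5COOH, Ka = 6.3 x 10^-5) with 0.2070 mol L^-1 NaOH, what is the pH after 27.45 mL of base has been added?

4.24

Initial n(C6H5COOH) = 0.2867 x 0.03777 = 0.01083 mol.
n(NaOH) added = 0.2070 x 0.02745 = 0.005682 mol, converting that many moles of C6H5COOH to C6H5COO-.
Remaining n(C6H5COOH) = 0.005147 mol; n(C6H5COO-) = 0.005682 mol.
By Henderson-Hasselbalch, pH = pKa + log([A^-]/[HA]) = 4.20 + log(0.005682/0.005147) = 4.20 + (+0.04) = 4.24.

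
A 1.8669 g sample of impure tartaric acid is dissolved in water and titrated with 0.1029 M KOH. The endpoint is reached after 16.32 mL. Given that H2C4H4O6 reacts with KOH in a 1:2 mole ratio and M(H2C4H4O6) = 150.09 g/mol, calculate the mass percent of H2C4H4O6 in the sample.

n(KOH) = 0.1029 x 0.01632 = 0.001679 mol.
n(H2C4H4O6) = 0.001679 / 2 = 0.0008397 mol.
mass of H2C4H4O6 = 0.0008397 x 150.09 = 0.1260 g.
% purity = 0.1260 / 1.8669 x 100 = 6.75%.

6.75%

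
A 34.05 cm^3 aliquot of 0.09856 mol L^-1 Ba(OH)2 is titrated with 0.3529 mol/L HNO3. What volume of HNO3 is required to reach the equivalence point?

19.0 mL

n(Ba(OH)2) = 0.09856 mol/L x 0.03405 L = 0.003356 mol.
The neutralisation is 1 Ba(OH)2 : 2 HNO3, so n(HNO3) = 0.003356 x 2/1 = 0.006712 mol.
V(HNO3) = 0.006712 / 0.3529 = 0.01902 L = 19.0 mL.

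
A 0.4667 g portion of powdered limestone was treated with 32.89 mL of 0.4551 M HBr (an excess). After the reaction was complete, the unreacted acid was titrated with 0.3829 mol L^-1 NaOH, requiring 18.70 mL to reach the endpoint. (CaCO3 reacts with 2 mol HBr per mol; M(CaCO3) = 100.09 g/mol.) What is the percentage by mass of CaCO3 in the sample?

83.7%

Total n(HBr) added = 0.4551 x 0.03289 = 0.01497 mol.
n(NaOH) used = 0.3829 x 0.01870 = 0.007160 mol, which equals the excess n(HBr).
So n(HBr) consumed by the sample = 0.01497 - 0.007160 = 0.007808 mol.
n(CaCO3) = 0.007808 / 2 = 0.003904 mol.
mass CaCO3 = 0.003904 x 100.09 = 0.3908 g, so %CaCO3 = 0.3908/0.4667 x 100 = 83.7%.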